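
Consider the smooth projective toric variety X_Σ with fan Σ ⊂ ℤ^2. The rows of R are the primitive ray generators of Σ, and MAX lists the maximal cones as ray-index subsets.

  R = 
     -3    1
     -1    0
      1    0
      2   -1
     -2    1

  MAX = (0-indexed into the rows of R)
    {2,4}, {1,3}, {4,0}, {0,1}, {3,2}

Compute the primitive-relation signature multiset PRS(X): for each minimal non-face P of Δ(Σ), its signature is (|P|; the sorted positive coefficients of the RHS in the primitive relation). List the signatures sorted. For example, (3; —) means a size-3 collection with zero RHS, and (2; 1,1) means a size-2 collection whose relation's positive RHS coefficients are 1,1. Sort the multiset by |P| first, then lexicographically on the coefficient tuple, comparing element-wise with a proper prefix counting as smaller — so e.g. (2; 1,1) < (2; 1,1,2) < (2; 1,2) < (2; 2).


5 minimal non-faces of Δ(Σ) (on 5 rays):

  P={1,2}:  v_{1} + v_{2} = 0  ⇒ sig = (2; —)
  P={3,4}:  v_{3} + v_{4} = 0  ⇒ sig = (2; —)
  P={0,2}:  v_{0} + v_{2} = v_{4}  ⇒ sig = (2; 1)
  P={0,3}:  v_{0} + v_{3} = v_{1}  ⇒ sig = (2; 1)
  P={1,4}:  v_{1} + v_{4} = v_{0}  ⇒ sig = (2; 1)

Sorted signature multiset PRS(X):
[(2; —), (2; —), (2; 1), (2; 1), (2; 1)]


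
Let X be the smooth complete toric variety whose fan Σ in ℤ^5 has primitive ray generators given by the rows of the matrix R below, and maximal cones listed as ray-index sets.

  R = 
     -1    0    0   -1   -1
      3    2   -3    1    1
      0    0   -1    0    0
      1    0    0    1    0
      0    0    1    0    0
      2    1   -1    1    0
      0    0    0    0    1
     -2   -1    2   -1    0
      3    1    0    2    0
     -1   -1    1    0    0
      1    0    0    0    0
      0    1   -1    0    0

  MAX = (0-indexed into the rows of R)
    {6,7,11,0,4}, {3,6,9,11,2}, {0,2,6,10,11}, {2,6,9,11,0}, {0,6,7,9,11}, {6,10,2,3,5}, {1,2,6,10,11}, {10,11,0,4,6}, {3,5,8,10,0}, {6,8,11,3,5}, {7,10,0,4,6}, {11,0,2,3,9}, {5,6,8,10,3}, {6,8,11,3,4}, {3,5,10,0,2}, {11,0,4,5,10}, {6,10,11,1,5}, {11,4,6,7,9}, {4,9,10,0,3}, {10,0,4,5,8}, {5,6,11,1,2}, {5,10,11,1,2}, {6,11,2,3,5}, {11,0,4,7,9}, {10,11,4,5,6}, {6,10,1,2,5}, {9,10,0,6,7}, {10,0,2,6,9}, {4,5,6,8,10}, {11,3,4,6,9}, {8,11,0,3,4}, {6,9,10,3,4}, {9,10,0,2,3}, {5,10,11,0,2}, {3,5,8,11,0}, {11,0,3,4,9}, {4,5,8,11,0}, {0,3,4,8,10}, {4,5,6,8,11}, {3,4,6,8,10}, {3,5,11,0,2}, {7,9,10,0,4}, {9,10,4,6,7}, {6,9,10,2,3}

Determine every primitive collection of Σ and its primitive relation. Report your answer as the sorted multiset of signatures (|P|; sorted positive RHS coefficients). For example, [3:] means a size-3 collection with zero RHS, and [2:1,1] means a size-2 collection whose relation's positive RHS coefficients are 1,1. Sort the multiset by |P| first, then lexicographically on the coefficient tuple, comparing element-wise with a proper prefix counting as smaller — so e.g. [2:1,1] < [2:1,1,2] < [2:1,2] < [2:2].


Primitive collections (24):

  • {2,4}:  v_{2} + v_{4} = 0  so sig = [2:]
  • {5,7}:  v_{5} + v_{7} = v_{4}  so sig = [2:1]
  • {5,9}:  v_{5} + v_{9} = v_{3}  so sig = [2:1]
  • {2,8}:  v_{2} + v_{8} = v_{3} + v_{5}  so sig = [2:1,1]
  • {3,7}:  v_{3} + v_{7} = v_{4} + v_{9}  so sig = [2:1,1]
  • {1,7}:  v_{1} + v_{7} = v_{6} + v_{10} + v_{11}  so sig = [2:1,1,1]
  • {1,9}:  v_{1} + v_{9} = v_{2} + v_{5} + v_{6}  so sig = [2:1,1,1]
  • {2,7}:  v_{2} + v_{7} = v_{0} + v_{6} + v_{9}  so sig = [2:1,1,1]
  • {1,4}:  v_{1} + v_{4} = v_{5} + v_{6} + v_{10} + v_{11}  so sig = [2:1,1,1,1]
  • {1,3}:  v_{1} + v_{3} = v_{2} + 2·v_{5} + v_{6}  so sig = [2:1,1,2]
  • {7,8}:  v_{7} + v_{8} = v_{3} + 2·v_{4}  so sig = [2:1,2]
  • {8,9}:  v_{8} + v_{9} = 2·v_{3} + v_{4}  so sig = [2:1,2]
  • {0,1}:  v_{0} + v_{1} = v_{2} + 2·v_{10} + 2·v_{11}  so sig = [2:1,2,2]
  • {1,8}:  v_{1} + v_{8} = 3·v_{5} + v_{6}  so sig = [2:1,3]
  • {0,3,6}:  v_{0} + v_{3} + v_{6} = 0  so sig = [3:]
  • {9,10,11}:  v_{9} + v_{10} + v_{11} = 0  so sig = [3:]
  • {3,4,5}:  v_{3} + v_{4} + v_{5} = v_{8}  so sig = [3:1]
  • {3,10,11}:  v_{3} + v_{10} + v_{11} = v_{5}  so sig = [3:1]
  • {0,5,6}:  v_{0} + v_{5} + v_{6} = v_{10} + v_{11}  so sig = [3:1,1]
  • {0,6,8}:  v_{0} + v_{6} + v_{8} = v_{4} + v_{5}  so sig = [3:1,1]
  • {7,10,11}:  v_{7} + v_{10} + v_{11} = v_{0} + v_{4} + v_{6}  so sig = [3:1,1,1]
  • {8,10,11}:  v_{8} + v_{10} + v_{11} = v_{4} + 2·v_{5}  so sig = [3:1,2]
  • {0,4,6,9}:  v_{0} + v_{4} + v_{6} + v_{9} = v_{7}  so sig = [4:1]
  • {2,5,6,10,11}:  v_{2} + v_{5} + v_{6} + v_{10} + v_{11} = v_{1}  so sig = [5:1]

Signatures (|P|; sorted positive RHS coefficients), sorted:
    |P|=2: 14 collections, coeffs (), (1), (1), (1,1), (1,1), (1,1,1), (1,1,1), (1,1,1), (1,1,1,1), (1,1,2), (1,2), (1,2), (1,2,2), (1,3)
    |P|=3: 8 collections, coeffs (), (), (1), (1), (1,1), (1,1), (1,1,1), (1,2)
    |P|=4: 1 collection, coeffs (1)
    |P|=5: 1 collection, coeffs (1)


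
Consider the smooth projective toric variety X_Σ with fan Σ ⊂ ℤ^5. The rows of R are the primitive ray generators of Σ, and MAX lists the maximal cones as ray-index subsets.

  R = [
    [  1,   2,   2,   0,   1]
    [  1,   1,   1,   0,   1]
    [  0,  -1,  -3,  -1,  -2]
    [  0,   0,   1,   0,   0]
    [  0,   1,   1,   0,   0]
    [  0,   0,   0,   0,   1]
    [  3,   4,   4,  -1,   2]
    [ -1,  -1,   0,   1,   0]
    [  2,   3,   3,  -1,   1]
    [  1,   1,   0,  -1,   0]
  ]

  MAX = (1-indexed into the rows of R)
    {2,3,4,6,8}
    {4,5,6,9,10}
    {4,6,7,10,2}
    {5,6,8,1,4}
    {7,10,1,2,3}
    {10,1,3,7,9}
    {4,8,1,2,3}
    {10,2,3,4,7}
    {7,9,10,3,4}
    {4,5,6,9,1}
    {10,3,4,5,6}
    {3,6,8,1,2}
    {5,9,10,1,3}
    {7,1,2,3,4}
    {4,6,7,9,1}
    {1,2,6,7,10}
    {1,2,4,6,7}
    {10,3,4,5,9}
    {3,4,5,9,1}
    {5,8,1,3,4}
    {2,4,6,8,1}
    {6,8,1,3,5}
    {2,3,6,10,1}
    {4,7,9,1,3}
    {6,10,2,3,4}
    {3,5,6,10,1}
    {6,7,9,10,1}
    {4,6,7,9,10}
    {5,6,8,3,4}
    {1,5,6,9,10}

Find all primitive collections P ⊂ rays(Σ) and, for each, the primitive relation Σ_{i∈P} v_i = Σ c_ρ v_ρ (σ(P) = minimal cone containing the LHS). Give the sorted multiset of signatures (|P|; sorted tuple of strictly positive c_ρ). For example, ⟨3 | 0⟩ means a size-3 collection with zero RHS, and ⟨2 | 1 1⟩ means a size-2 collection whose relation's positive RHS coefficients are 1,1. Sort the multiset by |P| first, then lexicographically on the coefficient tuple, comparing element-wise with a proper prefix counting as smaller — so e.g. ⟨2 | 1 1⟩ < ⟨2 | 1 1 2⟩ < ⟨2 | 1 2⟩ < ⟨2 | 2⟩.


10 collections generate NE(X_Σ); each relation:

  P={8,10}:  v_{8} + v_{10} = 0 — sig = ⟨2 | 0⟩
  P={2,5}:  v_{2} + v_{5} = v_{1} — sig = ⟨2 | 1⟩
  P={2,9}:  v_{2} + v_{9} = v_{7} — sig = ⟨2 | 1⟩
  P={5,7}:  v_{5} + v_{7} = v_{1} + v_{9} — sig = ⟨2 | 1 1⟩
  P={8,9}:  v_{8} + v_{9} = v_{1} + v_{4} — sig = ⟨2 | 1 1⟩
  P={7,8}:  v_{7} + v_{8} = v_{1} + v_{2} + v_{4} — sig = ⟨2 | 1 1 1⟩
  P={1,4,10}:  v_{1} + v_{4} + v_{10} = v_{9} — sig = ⟨3 | 1⟩
  P={3,6,7}:  v_{3} + v_{6} + v_{7} = v_{2} + 2·v_{10} — sig = ⟨3 | 1 2⟩
  P={3,6,9}:  v_{3} + v_{6} + v_{9} = 2·v_{10} — sig = ⟨3 | 2⟩
  P={1,3,4,6}:  v_{1} + v_{3} + v_{4} + v_{6} = v_{10} — sig = ⟨4 | 1⟩

Signatures (|P|; sorted positive RHS coefficients), sorted:
    |P|=2: 6 collections, coeffs (), (1), (1), (1,1), (1,1), (1,1,1)
    |P|=3: 3 collections, coeffs (1), (1,2), (2)
    |P|=4: 1 collection, coeffs (1)


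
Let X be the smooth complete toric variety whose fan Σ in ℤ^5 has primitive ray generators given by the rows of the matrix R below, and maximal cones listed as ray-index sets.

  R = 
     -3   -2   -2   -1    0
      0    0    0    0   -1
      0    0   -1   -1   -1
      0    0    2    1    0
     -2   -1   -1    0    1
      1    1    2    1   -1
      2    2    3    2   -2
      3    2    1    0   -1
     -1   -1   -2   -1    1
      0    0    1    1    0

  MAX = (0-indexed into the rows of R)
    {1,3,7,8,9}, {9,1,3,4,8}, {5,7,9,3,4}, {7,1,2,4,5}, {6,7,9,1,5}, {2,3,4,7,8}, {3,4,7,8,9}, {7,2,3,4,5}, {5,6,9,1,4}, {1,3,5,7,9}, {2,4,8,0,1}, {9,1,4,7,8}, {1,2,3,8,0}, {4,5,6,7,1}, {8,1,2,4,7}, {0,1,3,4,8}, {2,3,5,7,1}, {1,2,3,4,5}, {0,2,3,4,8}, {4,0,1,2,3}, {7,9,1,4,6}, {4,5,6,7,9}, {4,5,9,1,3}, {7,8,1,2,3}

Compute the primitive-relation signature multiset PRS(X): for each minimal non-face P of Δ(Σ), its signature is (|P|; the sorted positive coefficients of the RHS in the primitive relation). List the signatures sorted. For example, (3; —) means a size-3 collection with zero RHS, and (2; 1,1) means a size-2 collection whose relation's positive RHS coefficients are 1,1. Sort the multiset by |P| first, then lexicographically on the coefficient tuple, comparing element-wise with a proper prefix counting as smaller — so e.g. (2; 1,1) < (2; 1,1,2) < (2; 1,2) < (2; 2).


12 minimal non-faces of Δ(Σ) (on 10 rays):

  {5,8}:  v_{5} + v_{8} = 0  →  sig = (2; —)
  {0,7}:  v_{0} + v_{7} = v_{2}  →  sig = (2; 1)
  {2,9}:  v_{2} + v_{9} = v_{1}  →  sig = (2; 1)
  {0,5}:  v_{0} + v_{5} = v_{1} + v_{2} + v_{3} + v_{4}  →  sig = (2; 1,1,1,1)
  {6,8}:  v_{6} + v_{8} = v_{1} + v_{4} + v_{7} + v_{9}  →  sig = (2; 1,1,1,1)
  {0,9}:  v_{0} + v_{9} = 2·v_{1} + v_{3} + v_{4} + v_{8}  →  sig = (2; 1,1,1,2)
  {2,6}:  v_{2} + v_{6} = 2·v_{1} + v_{4} + v_{5} + v_{7}  →  sig = (2; 1,1,1,2)
  {0,6}:  v_{0} + v_{6} = 2·v_{1} + v_{4} + v_{5}  →  sig = (2; 1,1,2)
  {3,6}:  v_{3} + v_{6} = 2·v_{5} + v_{9}  →  sig = (2; 1,2)
  {1,3,4,7}:  v_{1} + v_{3} + v_{4} + v_{7} = v_{5}  →  sig = (4; 1)
  {1,2,3,4,8}:  v_{1} + v_{2} + v_{3} + v_{4} + v_{8} = v_{0}  →  sig = (5; 1)
  {1,4,5,7,9}:  v_{1} + v_{4} + v_{5} + v_{7} + v_{9} = v_{6}  →  sig = (5; 1)

Signatures (|P|; sorted positive RHS coefficients), sorted:
[(2; —), (2; 1), (2; 1), (2; 1,1,1,1), (2; 1,1,1,1), (2; 1,1,1,2), (2; 1,1,1,2), (2; 1,1,2), (2; 1,2), (4; 1), (5; 1), (5; 1)]


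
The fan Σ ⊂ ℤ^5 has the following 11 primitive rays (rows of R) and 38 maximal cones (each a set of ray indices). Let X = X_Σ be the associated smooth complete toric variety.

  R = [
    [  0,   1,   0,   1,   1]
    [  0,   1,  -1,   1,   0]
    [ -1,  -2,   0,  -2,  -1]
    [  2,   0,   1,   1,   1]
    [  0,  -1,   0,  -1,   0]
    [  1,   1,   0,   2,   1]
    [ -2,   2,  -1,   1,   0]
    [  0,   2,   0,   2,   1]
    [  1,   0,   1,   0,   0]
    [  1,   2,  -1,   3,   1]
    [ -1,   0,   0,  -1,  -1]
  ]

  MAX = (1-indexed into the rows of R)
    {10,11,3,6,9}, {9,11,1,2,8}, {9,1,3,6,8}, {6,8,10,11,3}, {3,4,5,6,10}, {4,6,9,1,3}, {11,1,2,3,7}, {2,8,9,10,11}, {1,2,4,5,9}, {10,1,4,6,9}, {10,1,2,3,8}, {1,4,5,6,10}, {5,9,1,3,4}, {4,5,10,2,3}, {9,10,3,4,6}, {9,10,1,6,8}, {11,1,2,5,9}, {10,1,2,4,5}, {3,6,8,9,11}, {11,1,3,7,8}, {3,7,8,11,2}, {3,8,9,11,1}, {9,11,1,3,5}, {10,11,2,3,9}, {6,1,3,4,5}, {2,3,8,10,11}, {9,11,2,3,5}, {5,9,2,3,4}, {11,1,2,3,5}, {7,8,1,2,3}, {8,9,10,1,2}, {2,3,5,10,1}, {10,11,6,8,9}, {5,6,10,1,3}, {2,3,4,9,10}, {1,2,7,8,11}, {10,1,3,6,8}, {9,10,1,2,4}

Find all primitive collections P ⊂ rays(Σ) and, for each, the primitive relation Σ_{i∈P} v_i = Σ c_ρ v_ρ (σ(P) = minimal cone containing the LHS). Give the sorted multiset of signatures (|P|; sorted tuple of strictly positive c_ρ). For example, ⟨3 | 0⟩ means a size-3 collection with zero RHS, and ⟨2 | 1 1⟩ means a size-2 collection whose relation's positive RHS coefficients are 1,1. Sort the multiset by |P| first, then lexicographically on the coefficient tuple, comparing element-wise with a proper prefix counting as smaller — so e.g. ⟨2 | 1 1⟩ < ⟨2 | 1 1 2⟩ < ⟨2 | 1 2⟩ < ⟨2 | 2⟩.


22 minimal non-faces of Δ(Σ) (on 11 rays):

  • {2,6}:  v_{2} + v_{6} = v_{10}  ⟹  sig = ⟨2 | 1⟩
  • {4,7}:  v_{4} + v_{7} = v_{8}  ⟹  sig = ⟨2 | 1⟩
  • {4,11}:  v_{4} + v_{11} = v_{9}  ⟹  sig = ⟨2 | 1⟩
  • {5,8}:  v_{5} + v_{8} = v_{1}  ⟹  sig = ⟨2 | 1⟩
  • {7,9}:  v_{7} + v_{9} = v_{8} + v_{11}  ⟹  sig = ⟨2 | 1 1⟩
  • {4,8}:  v_{4} + v_{8} = v_{1} + v_{6} + v_{9}  ⟹  sig = ⟨2 | 1 1 1⟩
  • {5,7}:  v_{5} + v_{7} = 2·v_{1} + v_{2} + v_{3} + v_{11}  ⟹  sig = ⟨2 | 1 1 1 2⟩
  • {6,7}:  v_{6} + v_{7} = v_{2} + v_{3} + 2·v_{8}  ⟹  sig = ⟨2 | 1 1 2⟩
  • {7,10}:  v_{7} + v_{10} = 2·v_{2} + v_{3} + 2·v_{8}  ⟹  sig = ⟨2 | 1 2 2⟩
  • {5,6,11}:  v_{5} + v_{6} + v_{11} = 0  ⟹  sig = ⟨3 | 0⟩
  • {1,6,11}:  v_{1} + v_{6} + v_{11} = v_{8}  ⟹  sig = ⟨3 | 1⟩
  • {5,6,9}:  v_{5} + v_{6} + v_{9} = v_{4}  ⟹  sig = ⟨3 | 1⟩
  • {5,10,11}:  v_{5} + v_{10} + v_{11} = v_{2}  ⟹  sig = ⟨3 | 1⟩
  • {1,10,11}:  v_{1} + v_{10} + v_{11} = v_{2} + v_{8}  ⟹  sig = ⟨3 | 1 1⟩
  • {5,9,10}:  v_{5} + v_{9} + v_{10} = v_{2} + v_{4}  ⟹  sig = ⟨3 | 1 1⟩
  • {1,2,3,9}:  v_{1} + v_{2} + v_{3} + v_{9} = 0  ⟹  sig = ⟨4 | 0⟩
  • {1,3,9,10}:  v_{1} + v_{3} + v_{9} + v_{10} = v_{6}  ⟹  sig = ⟨4 | 1⟩
  • {1,2,3,4}:  v_{1} + v_{2} + v_{3} + v_{4} = v_{5} + v_{6}  ⟹  sig = ⟨4 | 1 1⟩
  • {2,3,8,9}:  v_{2} + v_{3} + v_{8} + v_{9} = v_{6} + v_{11}  ⟹  sig = ⟨4 | 1 1⟩
  • {1,3,4,10}:  v_{1} + v_{3} + v_{4} + v_{10} = v_{5} + 2·v_{6}  ⟹  sig = ⟨4 | 1 2⟩
  • {3,8,9,10}:  v_{3} + v_{8} + v_{9} + v_{10} = 2·v_{6} + v_{11}  ⟹  sig = ⟨4 | 1 2⟩
  • {1,2,3,8,11}:  v_{1} + v_{2} + v_{3} + v_{8} + v_{11} = v_{7}  ⟹  sig = ⟨5 | 1⟩

Hence PRS(X_Σ) =
    ⟨2 | 1⟩
    ⟨2 | 1⟩
    ⟨2 | 1⟩
    ⟨2 | 1⟩
    ⟨2 | 1 1⟩
    ⟨2 | 1 1 1⟩
    ⟨2 | 1 1 1 2⟩
    ⟨2 | 1 1 2⟩
    ⟨2 | 1 2 2⟩
    ⟨3 | 0⟩
    ⟨3 | 1⟩
    ⟨3 | 1⟩
    ⟨3 | 1⟩
    ⟨3 | 1 1⟩
    ⟨3 | 1 1⟩
    ⟨4 | 0⟩
    ⟨4 | 1⟩
    ⟨4 | 1 1⟩
    ⟨4 | 1 1⟩
    ⟨4 | 1 2⟩
    ⟨4 | 1 2⟩
    ⟨5 | 1⟩


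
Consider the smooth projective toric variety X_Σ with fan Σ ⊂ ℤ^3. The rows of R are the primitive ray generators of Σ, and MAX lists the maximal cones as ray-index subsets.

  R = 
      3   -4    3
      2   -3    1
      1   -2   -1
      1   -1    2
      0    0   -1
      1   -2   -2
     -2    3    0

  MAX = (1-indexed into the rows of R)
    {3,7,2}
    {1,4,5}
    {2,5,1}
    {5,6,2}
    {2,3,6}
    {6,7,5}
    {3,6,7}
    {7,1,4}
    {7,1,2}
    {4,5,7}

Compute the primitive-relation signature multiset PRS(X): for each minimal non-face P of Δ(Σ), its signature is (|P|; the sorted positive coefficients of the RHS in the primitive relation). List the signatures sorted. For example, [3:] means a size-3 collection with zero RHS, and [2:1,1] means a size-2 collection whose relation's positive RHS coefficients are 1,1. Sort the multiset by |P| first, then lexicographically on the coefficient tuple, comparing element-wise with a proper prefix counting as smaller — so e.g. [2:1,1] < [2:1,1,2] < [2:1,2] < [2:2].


Minimal non-faces — 9 found among 7 rays, 10 max cones:

  P={2,4}:  v_{2} + v_{4} = v_{1} — sig = [2:1]
  P={3,4}:  v_{3} + v_{4} = v_{2} — sig = [2:1]
  P={3,5}:  v_{3} + v_{5} = v_{6} — sig = [2:1]
  P={4,6}:  v_{4} + v_{6} = v_{2} + v_{5} — sig = [2:1,1]
  P={1,6}:  v_{1} + v_{6} = 2·v_{2} + v_{5} — sig = [2:1,2]
  P={1,3}:  v_{1} + v_{3} = 2·v_{2} — sig = [2:2]
  P={2,5,7}:  v_{2} + v_{5} + v_{7} = 0 — sig = [3:]
  P={1,5,7}:  v_{1} + v_{5} + v_{7} = v_{4} — sig = [3:1]
  P={2,6,7}:  v_{2} + v_{6} + v_{7} = v_{3} — sig = [3:1]

Signatures (|P|; sorted positive RHS coefficients), sorted:
{ [2:1] ×3,  [2:1,1],  [2:1,2],  [2:2],  [3:],  [3:1] ×2 }


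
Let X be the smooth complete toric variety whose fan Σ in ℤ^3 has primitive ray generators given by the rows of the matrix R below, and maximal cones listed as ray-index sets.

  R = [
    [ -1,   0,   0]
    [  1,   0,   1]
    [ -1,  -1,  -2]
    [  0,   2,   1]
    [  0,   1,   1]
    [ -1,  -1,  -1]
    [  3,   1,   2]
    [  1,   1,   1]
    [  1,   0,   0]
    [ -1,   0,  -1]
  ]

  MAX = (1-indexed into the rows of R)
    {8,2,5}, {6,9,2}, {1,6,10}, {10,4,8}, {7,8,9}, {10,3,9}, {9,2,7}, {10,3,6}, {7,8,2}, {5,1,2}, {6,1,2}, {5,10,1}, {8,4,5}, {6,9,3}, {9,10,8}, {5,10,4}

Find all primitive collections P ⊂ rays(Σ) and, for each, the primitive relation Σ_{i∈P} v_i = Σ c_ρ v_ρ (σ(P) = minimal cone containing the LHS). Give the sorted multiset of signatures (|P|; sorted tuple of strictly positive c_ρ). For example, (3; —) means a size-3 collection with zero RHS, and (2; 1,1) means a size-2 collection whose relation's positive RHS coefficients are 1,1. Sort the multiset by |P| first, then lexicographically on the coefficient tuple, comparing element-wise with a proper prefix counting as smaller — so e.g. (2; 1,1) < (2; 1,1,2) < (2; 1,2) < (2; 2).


Minimal non-faces — 24 found among 10 rays, 16 max cones:

  {1,9}:  v_{1} + v_{9} = 0  ⟹  sig = (2; —)
  {2,10}:  v_{2} + v_{10} = 0  ⟹  sig = (2; —)
  {6,8}:  v_{6} + v_{8} = 0  ⟹  sig = (2; —)
  {1,8}:  v_{1} + v_{8} = v_{5}  ⟹  sig = (2; 1)
  {3,5}:  v_{3} + v_{5} = v_{10}  ⟹  sig = (2; 1)
  {5,6}:  v_{5} + v_{6} = v_{1}  ⟹  sig = (2; 1)
  {5,9}:  v_{5} + v_{9} = v_{8}  ⟹  sig = (2; 1)
  {1,3}:  v_{1} + v_{3} = v_{6} + v_{10}  ⟹  sig = (2; 1,1)
  {1,7}:  v_{1} + v_{7} = v_{2} + v_{8}  ⟹  sig = (2; 1,1)
  {2,3}:  v_{2} + v_{3} = v_{6} + v_{9}  ⟹  sig = (2; 1,1)
  {2,4}:  v_{2} + v_{4} = v_{5} + v_{8}  ⟹  sig = (2; 1,1)
  {3,8}:  v_{3} + v_{8} = v_{9} + v_{10}  ⟹  sig = (2; 1,1)
  {4,6}:  v_{4} + v_{6} = v_{5} + v_{10}  ⟹  sig = (2; 1,1)
  {6,7}:  v_{6} + v_{7} = v_{2} + v_{9}  ⟹  sig = (2; 1,1)
  {7,10}:  v_{7} + v_{10} = v_{8} + v_{9}  ⟹  sig = (2; 1,1)
  {1,4}:  v_{1} + v_{4} = 2·v_{5} + v_{10}  ⟹  sig = (2; 1,2)
  {3,4}:  v_{3} + v_{4} = v_{8} + 2·v_{10}  ⟹  sig = (2; 1,2)
  {4,9}:  v_{4} + v_{9} = 2·v_{8} + v_{10}  ⟹  sig = (2; 1,2)
  {5,7}:  v_{5} + v_{7} = v_{2} + 2·v_{8}  ⟹  sig = (2; 1,2)
  {3,7}:  v_{3} + v_{7} = 2·v_{9}  ⟹  sig = (2; 2)
  {4,7}:  v_{4} + v_{7} = 3·v_{8}  ⟹  sig = (2; 3)
  {2,8,9}:  v_{2} + v_{8} + v_{9} = v_{7}  ⟹  sig = (3; 1)
  {5,8,10}:  v_{5} + v_{8} + v_{10} = v_{4}  ⟹  sig = (3; 1)
  {6,9,10}:  v_{6} + v_{9} + v_{10} = v_{3}  ⟹  sig = (3; 1)

Sorted signature multiset PRS(X):
{ (2; —) ×3,  (2; 1) ×4,  (2; 1,1) ×8,  (2; 1,2) ×4,  (2; 2),  (2; 3),  (3; 1) ×3 }


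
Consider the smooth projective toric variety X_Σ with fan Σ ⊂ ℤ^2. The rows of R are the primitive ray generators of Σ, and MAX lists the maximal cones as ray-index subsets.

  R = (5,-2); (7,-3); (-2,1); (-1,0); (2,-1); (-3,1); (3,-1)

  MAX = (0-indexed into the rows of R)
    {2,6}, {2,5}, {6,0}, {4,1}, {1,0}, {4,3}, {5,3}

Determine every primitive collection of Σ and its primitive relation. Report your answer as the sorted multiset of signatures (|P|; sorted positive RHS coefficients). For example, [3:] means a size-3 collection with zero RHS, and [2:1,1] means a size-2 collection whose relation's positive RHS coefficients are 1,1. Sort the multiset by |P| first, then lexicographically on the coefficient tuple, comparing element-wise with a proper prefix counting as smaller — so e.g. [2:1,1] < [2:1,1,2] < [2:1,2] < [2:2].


Δ(Σ) — 7 vertices, 14 min non-faces:

  P = {2,4}:  v_{2} + v_{4} = 0  ⇒ sig = [2:]
  P = {5,6}:  v_{5} + v_{6} = 0  ⇒ sig = [2:]
  P = {0,2}:  v_{0} + v_{2} = v_{6}  ⇒ sig = [2:1]
  P = {0,4}:  v_{0} + v_{4} = v_{1}  ⇒ sig = [2:1]
  P = {0,5}:  v_{0} + v_{5} = v_{4}  ⇒ sig = [2:1]
  P = {1,2}:  v_{1} + v_{2} = v_{0}  ⇒ sig = [2:1]
  P = {2,3}:  v_{2} + v_{3} = v_{5}  ⇒ sig = [2:1]
  P = {3,6}:  v_{3} + v_{6} = v_{4}  ⇒ sig = [2:1]
  P = {4,5}:  v_{4} + v_{5} = v_{3}  ⇒ sig = [2:1]
  P = {4,6}:  v_{4} + v_{6} = v_{0}  ⇒ sig = [2:1]
  P = {0,3}:  v_{0} + v_{3} = 2·v_{4}  ⇒ sig = [2:2]
  P = {1,5}:  v_{1} + v_{5} = 2·v_{4}  ⇒ sig = [2:2]
  P = {1,6}:  v_{1} + v_{6} = 2·v_{0}  ⇒ sig = [2:2]
  P = {1,3}:  v_{1} + v_{3} = 3·v_{4}  ⇒ sig = [2:3]

Hence PRS(X_Σ) =
{ [2:] ×2,  [2:1] ×8,  [2:2] ×3,  [2:3] }


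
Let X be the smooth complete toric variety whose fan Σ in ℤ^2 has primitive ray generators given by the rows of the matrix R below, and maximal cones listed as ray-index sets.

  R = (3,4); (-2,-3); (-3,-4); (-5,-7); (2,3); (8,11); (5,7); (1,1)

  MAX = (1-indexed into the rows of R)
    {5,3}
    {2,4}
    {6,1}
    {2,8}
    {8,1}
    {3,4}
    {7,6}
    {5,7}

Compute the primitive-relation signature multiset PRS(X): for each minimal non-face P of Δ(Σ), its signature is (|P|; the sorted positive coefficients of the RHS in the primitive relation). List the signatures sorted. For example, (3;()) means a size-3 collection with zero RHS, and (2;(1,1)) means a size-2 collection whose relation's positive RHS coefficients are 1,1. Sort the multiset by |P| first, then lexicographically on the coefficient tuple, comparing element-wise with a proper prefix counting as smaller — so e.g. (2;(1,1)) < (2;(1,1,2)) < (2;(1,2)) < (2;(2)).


|primitive collections| = 20. Relations:

  • {1,3}:  v_{1} + v_{3} = 0  so sig = (2;())
  • {2,5}:  v_{2} + v_{5} = 0  so sig = (2;())
  • {4,7}:  v_{4} + v_{7} = 0  so sig = (2;())
  • {1,2}:  v_{1} + v_{2} = v_{8}  so sig = (2;(1))
  • {1,4}:  v_{1} + v_{4} = v_{2}  so sig = (2;(1))
  • {1,5}:  v_{1} + v_{5} = v_{7}  so sig = (2;(1))
  • {1,7}:  v_{1} + v_{7} = v_{6}  so sig = (2;(1))
  • {2,3}:  v_{2} + v_{3} = v_{4}  so sig = (2;(1))
  • {2,7}:  v_{2} + v_{7} = v_{1}  so sig = (2;(1))
  • {3,6}:  v_{3} + v_{6} = v_{7}  so sig = (2;(1))
  • {3,7}:  v_{3} + v_{7} = v_{5}  so sig = (2;(1))
  • {3,8}:  v_{3} + v_{8} = v_{2}  so sig = (2;(1))
  • {4,5}:  v_{4} + v_{5} = v_{3}  so sig = (2;(1))
  • {4,6}:  v_{4} + v_{6} = v_{1}  so sig = (2;(1))
  • {5,8}:  v_{5} + v_{8} = v_{1}  so sig = (2;(1))
  • {2,6}:  v_{2} + v_{6} = 2·v_{1}  so sig = (2;(2))
  • {4,8}:  v_{4} + v_{8} = 2·v_{2}  so sig = (2;(2))
  • {5,6}:  v_{5} + v_{6} = 2·v_{7}  so sig = (2;(2))
  • {7,8}:  v_{7} + v_{8} = 2·v_{1}  so sig = (2;(2))
  • {6,8}:  v_{6} + v_{8} = 3·v_{1}  so sig = (2;(3))

so the primitive-relation signature multiset is
[(2;()), (2;()), (2;()), (2;(1)), (2;(1)), (2;(1)), (2;(1)), (2;(1)), (2;(1)), (2;(1)), (2;(1)), (2;(1)), (2;(1)), (2;(1)), (2;(1)), (2;(2)), (2;(2)), (2;(2)), (2;(2)), (2;(3))]


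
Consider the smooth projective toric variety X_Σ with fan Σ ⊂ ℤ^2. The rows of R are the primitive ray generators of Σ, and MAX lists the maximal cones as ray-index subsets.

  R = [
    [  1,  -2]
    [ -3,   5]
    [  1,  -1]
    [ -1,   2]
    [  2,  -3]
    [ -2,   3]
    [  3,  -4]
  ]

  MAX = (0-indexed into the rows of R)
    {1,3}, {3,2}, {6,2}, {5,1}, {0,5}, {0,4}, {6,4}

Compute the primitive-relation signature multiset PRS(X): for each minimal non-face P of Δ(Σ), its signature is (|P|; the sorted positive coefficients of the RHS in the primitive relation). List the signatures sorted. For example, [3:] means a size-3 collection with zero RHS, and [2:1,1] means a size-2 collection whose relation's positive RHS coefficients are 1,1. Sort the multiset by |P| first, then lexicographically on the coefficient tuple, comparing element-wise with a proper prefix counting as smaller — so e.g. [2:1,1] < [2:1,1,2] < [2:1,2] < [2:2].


Primitive collections (14):

  {0,3}:  v_{0} + v_{3} = 0 ; sig = [2:]
  {4,5}:  v_{4} + v_{5} = 0 ; sig = [2:]
  {0,1}:  v_{0} + v_{1} = v_{5} ; sig = [2:1]
  {0,2}:  v_{0} + v_{2} = v_{4} ; sig = [2:1]
  {1,4}:  v_{1} + v_{4} = v_{3} ; sig = [2:1]
  {2,4}:  v_{2} + v_{4} = v_{6} ; sig = [2:1]
  {2,5}:  v_{2} + v_{5} = v_{3} ; sig = [2:1]
  {3,4}:  v_{3} + v_{4} = v_{2} ; sig = [2:1]
  {3,5}:  v_{3} + v_{5} = v_{1} ; sig = [2:1]
  {5,6}:  v_{5} + v_{6} = v_{2} ; sig = [2:1]
  {1,6}:  v_{1} + v_{6} = v_{2} + v_{3} ; sig = [2:1,1]
  {0,6}:  v_{0} + v_{6} = 2·v_{4} ; sig = [2:2]
  {1,2}:  v_{1} + v_{2} = 2·v_{3} ; sig = [2:2]
  {3,6}:  v_{3} + v_{6} = 2·v_{2} ; sig = [2:2]

Sorted signature multiset PRS(X):
[[2:], [2:], [2:1], [2:1], [2:1], [2:1], [2:1], [2:1], [2:1], [2:1], [2:1,1], [2:2], [2:2], [2:2]]


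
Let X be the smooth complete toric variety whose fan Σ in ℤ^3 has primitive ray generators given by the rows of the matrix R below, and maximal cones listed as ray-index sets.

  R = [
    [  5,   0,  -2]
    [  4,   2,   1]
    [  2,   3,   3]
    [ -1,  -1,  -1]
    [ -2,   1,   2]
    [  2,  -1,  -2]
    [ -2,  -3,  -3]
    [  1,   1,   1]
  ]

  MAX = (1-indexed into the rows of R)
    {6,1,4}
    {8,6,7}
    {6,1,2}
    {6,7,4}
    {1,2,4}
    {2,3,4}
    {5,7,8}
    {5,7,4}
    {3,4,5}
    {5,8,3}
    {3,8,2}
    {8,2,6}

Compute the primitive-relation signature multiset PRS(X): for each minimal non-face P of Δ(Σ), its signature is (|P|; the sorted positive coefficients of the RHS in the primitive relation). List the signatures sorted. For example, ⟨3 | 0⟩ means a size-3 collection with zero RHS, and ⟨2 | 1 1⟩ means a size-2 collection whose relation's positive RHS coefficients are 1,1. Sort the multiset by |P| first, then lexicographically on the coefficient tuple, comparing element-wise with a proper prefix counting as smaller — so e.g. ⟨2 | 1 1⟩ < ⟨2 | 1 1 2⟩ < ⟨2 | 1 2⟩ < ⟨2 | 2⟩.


11 minimal non-faces of Δ(Σ) (on 8 rays):

  • {3,7}:  v_{3} + v_{7} = 0  ⟹  sig = ⟨2 | 0⟩
  • {4,8}:  v_{4} + v_{8} = 0  ⟹  sig = ⟨2 | 0⟩
  • {5,6}:  v_{5} + v_{6} = 0  ⟹  sig = ⟨2 | 0⟩
  • {2,5}:  v_{2} + v_{5} = v_{3}  ⟹  sig = ⟨2 | 1⟩
  • {2,7}:  v_{2} + v_{7} = v_{6}  ⟹  sig = ⟨2 | 1⟩
  • {3,6}:  v_{3} + v_{6} = v_{2}  ⟹  sig = ⟨2 | 1⟩
  • {1,5}:  v_{1} + v_{5} = v_{2} + v_{4}  ⟹  sig = ⟨2 | 1 1⟩
  • {1,8}:  v_{1} + v_{8} = v_{2} + v_{6}  ⟹  sig = ⟨2 | 1 1⟩
  • {1,3}:  v_{1} + v_{3} = 2·v_{2} + v_{4}  ⟹  sig = ⟨2 | 1 2⟩
  • {1,7}:  v_{1} + v_{7} = v_{4} + 2·v_{6}  ⟹  sig = ⟨2 | 1 2⟩
  • {2,4,6}:  v_{2} + v_{4} + v_{6} = v_{1}  ⟹  sig = ⟨3 | 1⟩

Hence PRS(X_Σ) =
{ ⟨2 | 0⟩ ×3,  ⟨2 | 1⟩ ×3,  ⟨2 | 1 1⟩ ×2,  ⟨2 | 1 2⟩ ×2,  ⟨3 | 1⟩ }


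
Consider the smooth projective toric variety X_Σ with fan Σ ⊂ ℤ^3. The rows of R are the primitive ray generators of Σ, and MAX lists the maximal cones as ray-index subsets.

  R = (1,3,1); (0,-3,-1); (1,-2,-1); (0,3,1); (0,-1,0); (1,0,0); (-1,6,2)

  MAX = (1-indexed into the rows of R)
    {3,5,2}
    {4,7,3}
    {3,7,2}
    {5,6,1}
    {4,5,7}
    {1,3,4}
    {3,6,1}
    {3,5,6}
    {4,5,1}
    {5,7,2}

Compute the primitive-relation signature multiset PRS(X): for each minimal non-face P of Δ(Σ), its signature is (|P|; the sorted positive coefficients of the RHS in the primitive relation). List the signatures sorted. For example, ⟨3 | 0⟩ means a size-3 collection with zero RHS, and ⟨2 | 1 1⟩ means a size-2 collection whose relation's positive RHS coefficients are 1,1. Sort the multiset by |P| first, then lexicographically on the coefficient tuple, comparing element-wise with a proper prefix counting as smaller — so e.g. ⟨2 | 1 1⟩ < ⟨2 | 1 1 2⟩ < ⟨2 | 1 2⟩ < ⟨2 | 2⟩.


Primitive collections (9):

  P = {2,4}:  v_{2} + v_{4} = 0  so sig = ⟨2 | 0⟩
  P = {1,2}:  v_{1} + v_{2} = v_{6}  so sig = ⟨2 | 1⟩
  P = {4,6}:  v_{4} + v_{6} = v_{1}  so sig = ⟨2 | 1⟩
  P = {2,6}:  v_{2} + v_{6} = v_{3} + v_{5}  so sig = ⟨2 | 1 1⟩
  P = {6,7}:  v_{6} + v_{7} = 2·v_{4}  so sig = ⟨2 | 2⟩
  P = {1,7}:  v_{1} + v_{7} = 3·v_{4}  so sig = ⟨2 | 3⟩
  P = {3,4,5}:  v_{3} + v_{4} + v_{5} = v_{6}  so sig = ⟨3 | 1⟩
  P = {3,5,7}:  v_{3} + v_{5} + v_{7} = v_{4}  so sig = ⟨3 | 1⟩
  P = {1,3,5}:  v_{1} + v_{3} + v_{5} = 2·v_{6}  so sig = ⟨3 | 2⟩

Hence PRS(X_Σ) =
    ⟨2 | 0⟩
    ⟨2 | 1⟩
    ⟨2 | 1⟩
    ⟨2 | 1 1⟩
    ⟨2 | 2⟩
    ⟨2 | 3⟩
    ⟨3 | 1⟩
    ⟨3 | 1⟩
    ⟨3 | 2⟩


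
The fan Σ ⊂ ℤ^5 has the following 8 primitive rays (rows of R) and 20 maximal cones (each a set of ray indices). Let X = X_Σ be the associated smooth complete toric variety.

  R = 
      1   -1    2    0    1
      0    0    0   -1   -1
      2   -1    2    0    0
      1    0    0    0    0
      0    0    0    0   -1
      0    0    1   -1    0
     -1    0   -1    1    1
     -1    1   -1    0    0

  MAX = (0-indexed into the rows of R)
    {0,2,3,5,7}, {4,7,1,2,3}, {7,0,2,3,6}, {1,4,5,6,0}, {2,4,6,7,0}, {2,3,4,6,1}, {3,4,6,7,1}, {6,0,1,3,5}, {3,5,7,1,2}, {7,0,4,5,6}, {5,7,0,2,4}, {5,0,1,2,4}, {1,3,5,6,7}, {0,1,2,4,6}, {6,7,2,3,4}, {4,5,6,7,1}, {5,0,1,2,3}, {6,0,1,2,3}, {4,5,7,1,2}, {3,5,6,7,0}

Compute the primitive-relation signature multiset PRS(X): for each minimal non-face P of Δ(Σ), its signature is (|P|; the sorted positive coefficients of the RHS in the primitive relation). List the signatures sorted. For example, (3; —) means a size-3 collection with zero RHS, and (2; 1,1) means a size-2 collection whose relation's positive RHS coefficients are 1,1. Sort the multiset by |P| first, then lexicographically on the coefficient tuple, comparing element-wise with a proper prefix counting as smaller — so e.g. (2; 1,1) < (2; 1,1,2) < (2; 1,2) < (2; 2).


5 collections generate NE(X_Σ); each relation:

  {0,1,7}:  v_{0} + v_{1} + v_{7} = v_{5}  →  sig = (3; 1)
  {0,3,4}:  v_{0} + v_{3} + v_{4} = v_{2}  →  sig = (3; 1)
  {2,5,6}:  v_{2} + v_{5} + v_{6} = v_{0}  →  sig = (3; 1)
  {3,4,5}:  v_{3} + v_{4} + v_{5} = v_{1} + v_{2} + v_{7}  →  sig = (3; 1,1,1)
  {1,2,6,7}:  v_{1} + v_{2} + v_{6} + v_{7} = 0  →  sig = (4; —)

so the primitive-relation signature multiset is
    |P|=3: 4 collections, coeffs (1), (1), (1), (1,1,1)
    |P|=4: 1 collection, coeffs ()


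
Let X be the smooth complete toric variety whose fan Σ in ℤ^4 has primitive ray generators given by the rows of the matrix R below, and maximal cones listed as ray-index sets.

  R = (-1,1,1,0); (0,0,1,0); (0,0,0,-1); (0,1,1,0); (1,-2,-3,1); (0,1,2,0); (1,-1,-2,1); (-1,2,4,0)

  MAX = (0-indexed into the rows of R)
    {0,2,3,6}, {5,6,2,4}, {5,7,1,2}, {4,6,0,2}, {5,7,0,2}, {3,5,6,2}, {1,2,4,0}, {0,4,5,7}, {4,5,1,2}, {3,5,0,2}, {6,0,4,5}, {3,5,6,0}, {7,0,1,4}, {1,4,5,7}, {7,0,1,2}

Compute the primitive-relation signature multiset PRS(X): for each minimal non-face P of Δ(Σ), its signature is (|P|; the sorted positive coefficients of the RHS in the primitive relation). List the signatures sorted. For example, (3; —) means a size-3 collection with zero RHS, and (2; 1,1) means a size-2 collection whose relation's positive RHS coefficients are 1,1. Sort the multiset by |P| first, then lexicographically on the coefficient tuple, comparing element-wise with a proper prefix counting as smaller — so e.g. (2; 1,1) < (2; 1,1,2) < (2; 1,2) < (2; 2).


9 minimal non-faces of Δ(Σ) (on 8 rays):

  • {1,3}:  v_{1} + v_{3} = v_{5} ; sig = (2; 1)
  • {3,4}:  v_{3} + v_{4} = v_{6} ; sig = (2; 1)
  • {1,6}:  v_{1} + v_{6} = v_{4} + v_{5} ; sig = (2; 1,1)
  • {6,7}:  v_{6} + v_{7} = v_{0} + v_{4} + 2·v_{5} ; sig = (2; 1,1,2)
  • {3,7}:  v_{3} + v_{7} = v_{0} + 2·v_{5} ; sig = (2; 1,2)
  • {0,1,5}:  v_{0} + v_{1} + v_{5} = v_{7} ; sig = (3; 1)
  • {2,4,7}:  v_{2} + v_{4} + v_{7} = v_{1} ; sig = (3; 1)
  • {0,2,4,5}:  v_{0} + v_{2} + v_{4} + v_{5} = 0 ; sig = (4; —)
  • {0,2,5,6}:  v_{0} + v_{2} + v_{5} + v_{6} = v_{3} ; sig = (4; 1)

so the primitive-relation signature multiset is
{ (2; 1) ×2,  (2; 1,1),  (2; 1,1,2),  (2; 1,2),  (3; 1) ×2,  (4; —),  (4; 1) }


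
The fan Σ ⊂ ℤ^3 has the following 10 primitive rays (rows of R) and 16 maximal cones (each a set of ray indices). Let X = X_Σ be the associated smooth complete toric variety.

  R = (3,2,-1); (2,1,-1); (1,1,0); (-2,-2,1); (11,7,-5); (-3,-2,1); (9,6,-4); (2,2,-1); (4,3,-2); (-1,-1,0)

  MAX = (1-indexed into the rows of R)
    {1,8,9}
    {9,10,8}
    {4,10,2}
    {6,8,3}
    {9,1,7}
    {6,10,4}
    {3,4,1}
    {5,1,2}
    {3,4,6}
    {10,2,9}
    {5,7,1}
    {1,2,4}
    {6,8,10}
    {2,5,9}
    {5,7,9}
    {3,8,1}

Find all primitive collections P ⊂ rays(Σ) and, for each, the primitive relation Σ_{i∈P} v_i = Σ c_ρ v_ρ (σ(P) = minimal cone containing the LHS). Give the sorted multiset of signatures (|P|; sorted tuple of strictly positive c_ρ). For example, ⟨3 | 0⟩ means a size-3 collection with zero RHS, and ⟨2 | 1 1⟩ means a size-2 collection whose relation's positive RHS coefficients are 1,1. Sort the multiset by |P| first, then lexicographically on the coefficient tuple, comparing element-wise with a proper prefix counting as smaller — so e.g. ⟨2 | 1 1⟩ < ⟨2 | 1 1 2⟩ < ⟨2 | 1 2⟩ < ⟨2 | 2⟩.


Minimal non-faces — 23 found among 10 rays, 16 max cones:

  P={1,6}:  v_{1} + v_{6} = 0  ⟹  sig = ⟨2 | 0⟩
  P={3,10}:  v_{3} + v_{10} = 0  ⟹  sig = ⟨2 | 0⟩
  P={4,8}:  v_{4} + v_{8} = 0  ⟹  sig = ⟨2 | 0⟩
  P={1,10}:  v_{1} + v_{10} = v_{2}  ⟹  sig = ⟨2 | 1⟩
  P={2,3}:  v_{2} + v_{3} = v_{1}  ⟹  sig = ⟨2 | 1⟩
  P={2,6}:  v_{2} + v_{6} = v_{10}  ⟹  sig = ⟨2 | 1⟩
  P={2,7}:  v_{2} + v_{7} = v_{5}  ⟹  sig = ⟨2 | 1⟩
  P={2,8}:  v_{2} + v_{8} = v_{9}  ⟹  sig = ⟨2 | 1⟩
  P={4,9}:  v_{4} + v_{9} = v_{2}  ⟹  sig = ⟨2 | 1⟩
  P={3,5}:  v_{3} + v_{5} = v_{1} + v_{7}  ⟹  sig = ⟨2 | 1 1⟩
  P={3,9}:  v_{3} + v_{9} = v_{1} + v_{8}  ⟹  sig = ⟨2 | 1 1⟩
  P={5,8}:  v_{5} + v_{8} = v_{7} + v_{9}  ⟹  sig = ⟨2 | 1 1⟩
  P={6,7}:  v_{6} + v_{7} = v_{2} + v_{9}  ⟹  sig = ⟨2 | 1 1⟩
  P={6,9}:  v_{6} + v_{9} = v_{8} + v_{10}  ⟹  sig = ⟨2 | 1 1⟩
  P={3,7}:  v_{3} + v_{7} = 2·v_{1} + v_{9}  ⟹  sig = ⟨2 | 1 2⟩
  P={4,7}:  v_{4} + v_{7} = v_{1} + 2·v_{2}  ⟹  sig = ⟨2 | 1 2⟩
  P={5,6}:  v_{5} + v_{6} = 2·v_{2} + v_{9}  ⟹  sig = ⟨2 | 1 2⟩
  P={7,8}:  v_{7} + v_{8} = v_{1} + 2·v_{9}  ⟹  sig = ⟨2 | 1 2⟩
  P={7,10}:  v_{7} + v_{10} = 2·v_{2} + v_{9}  ⟹  sig = ⟨2 | 1 2⟩
  P={4,5}:  v_{4} + v_{5} = v_{1} + 3·v_{2}  ⟹  sig = ⟨2 | 1 3⟩
  P={5,10}:  v_{5} + v_{10} = 3·v_{2} + v_{9}  ⟹  sig = ⟨2 | 1 3⟩
  P={1,2,9}:  v_{1} + v_{2} + v_{9} = v_{7}  ⟹  sig = ⟨3 | 1⟩
  P={1,5,9}:  v_{1} + v_{5} + v_{9} = 2·v_{7}  ⟹  sig = ⟨3 | 2⟩

Signatures (|P|; sorted positive RHS coefficients), sorted:
    ⟨2 | 0⟩
    ⟨2 | 0⟩
    ⟨2 | 0⟩
    ⟨2 | 1⟩
    ⟨2 | 1⟩
    ⟨2 | 1⟩
    ⟨2 | 1⟩
    ⟨2 | 1⟩
    ⟨2 | 1⟩
    ⟨2 | 1 1⟩
    ⟨2 | 1 1⟩
    ⟨2 | 1 1⟩
    ⟨2 | 1 1⟩
    ⟨2 | 1 1⟩
    ⟨2 | 1 2⟩
    ⟨2 | 1 2⟩
    ⟨2 | 1 2⟩
    ⟨2 | 1 2⟩
    ⟨2 | 1 2⟩
    ⟨2 | 1 3⟩
    ⟨2 | 1 3⟩
    ⟨3 | 1⟩
    ⟨3 | 2⟩


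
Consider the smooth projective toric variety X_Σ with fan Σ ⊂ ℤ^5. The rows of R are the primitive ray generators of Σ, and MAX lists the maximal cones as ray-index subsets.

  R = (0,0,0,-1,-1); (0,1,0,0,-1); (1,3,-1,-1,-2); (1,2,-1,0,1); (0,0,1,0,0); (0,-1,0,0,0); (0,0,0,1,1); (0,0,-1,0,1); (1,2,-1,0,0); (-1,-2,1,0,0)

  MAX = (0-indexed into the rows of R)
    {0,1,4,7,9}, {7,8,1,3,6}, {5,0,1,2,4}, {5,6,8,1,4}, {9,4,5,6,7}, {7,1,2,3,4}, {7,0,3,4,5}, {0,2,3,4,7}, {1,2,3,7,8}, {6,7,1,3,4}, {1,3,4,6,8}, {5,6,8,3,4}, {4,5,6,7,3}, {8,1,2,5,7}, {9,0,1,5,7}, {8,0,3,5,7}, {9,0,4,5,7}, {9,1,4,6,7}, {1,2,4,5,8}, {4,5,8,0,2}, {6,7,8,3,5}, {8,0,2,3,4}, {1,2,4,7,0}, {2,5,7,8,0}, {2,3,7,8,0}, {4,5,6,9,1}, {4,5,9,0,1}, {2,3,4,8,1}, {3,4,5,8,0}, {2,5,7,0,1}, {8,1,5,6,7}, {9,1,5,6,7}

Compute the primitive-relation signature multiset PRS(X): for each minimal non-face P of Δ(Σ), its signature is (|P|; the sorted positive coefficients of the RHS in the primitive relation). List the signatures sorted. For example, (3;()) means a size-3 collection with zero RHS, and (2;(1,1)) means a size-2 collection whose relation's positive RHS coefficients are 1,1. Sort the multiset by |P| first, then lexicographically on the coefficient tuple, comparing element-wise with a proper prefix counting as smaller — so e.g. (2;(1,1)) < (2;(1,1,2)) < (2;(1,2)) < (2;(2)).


Primitive collections (12):

  • {0,6}:  v_{0} + v_{6} = 0  ⟹  sig = (2;())
  • {8,9}:  v_{8} + v_{9} = 0  ⟹  sig = (2;())
  • {2,6}:  v_{2} + v_{6} = v_{1} + v_{8}  ⟹  sig = (2;(1,1))
  • {2,9}:  v_{2} + v_{9} = v_{0} + v_{1}  ⟹  sig = (2;(1,1))
  • {3,9}:  v_{3} + v_{9} = v_{4} + v_{7}  ⟹  sig = (2;(1,1))
  • {0,1,8}:  v_{0} + v_{1} + v_{8} = v_{2}  ⟹  sig = (3;(1))
  • {1,3,5}:  v_{1} + v_{3} + v_{5} = v_{8}  ⟹  sig = (3;(1))
  • {4,7,8}:  v_{4} + v_{7} + v_{8} = v_{3}  ⟹  sig = (3;(1))
  • {0,1,3}:  v_{0} + v_{1} + v_{3} = v_{2} + v_{4} + v_{7}  ⟹  sig = (3;(1,1,1))
  • {2,3,5}:  v_{2} + v_{3} + v_{5} = v_{0} + 2·v_{8}  ⟹  sig = (3;(1,2))
  • {1,4,5,7}:  v_{1} + v_{4} + v_{5} + v_{7} = 0  ⟹  sig = (4;())
  • {2,4,5,7}:  v_{2} + v_{4} + v_{5} + v_{7} = v_{0} + v_{8}  ⟹  sig = (4;(1,1))

Signatures (|P|; sorted positive RHS coefficients), sorted:
    |P|=2: 5 collections, coeffs (), (), (1,1), (1,1), (1,1)
    |P|=3: 5 collections, coeffs (1), (1), (1), (1,1,1), (1,2)
    |P|=4: 2 collections, coeffs (), (1,1)


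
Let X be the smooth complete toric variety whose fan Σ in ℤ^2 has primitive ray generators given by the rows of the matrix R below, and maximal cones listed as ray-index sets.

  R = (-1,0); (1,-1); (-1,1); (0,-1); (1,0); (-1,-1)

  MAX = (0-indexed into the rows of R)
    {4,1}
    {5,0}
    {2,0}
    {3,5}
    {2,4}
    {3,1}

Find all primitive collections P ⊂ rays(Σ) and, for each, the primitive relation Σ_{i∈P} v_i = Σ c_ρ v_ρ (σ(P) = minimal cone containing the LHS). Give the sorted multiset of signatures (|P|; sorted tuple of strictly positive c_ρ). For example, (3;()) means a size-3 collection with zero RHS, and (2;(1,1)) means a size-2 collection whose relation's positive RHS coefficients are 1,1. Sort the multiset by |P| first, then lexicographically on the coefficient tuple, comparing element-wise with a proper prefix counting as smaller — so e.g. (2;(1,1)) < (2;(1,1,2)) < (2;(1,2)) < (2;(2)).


Σ has 9 primitive collections:

  P={0,4}:  v_{0} + v_{4} = 0  ⇒ sig = (2;())
  P={1,2}:  v_{1} + v_{2} = 0  ⇒ sig = (2;())
  P={0,1}:  v_{0} + v_{1} = v_{3}  ⇒ sig = (2;(1))
  P={0,3}:  v_{0} + v_{3} = v_{5}  ⇒ sig = (2;(1))
  P={2,3}:  v_{2} + v_{3} = v_{0}  ⇒ sig = (2;(1))
  P={3,4}:  v_{3} + v_{4} = v_{1}  ⇒ sig = (2;(1))
  P={4,5}:  v_{4} + v_{5} = v_{3}  ⇒ sig = (2;(1))
  P={1,5}:  v_{1} + v_{5} = 2·v_{3}  ⇒ sig = (2;(2))
  P={2,5}:  v_{2} + v_{5} = 2·v_{0}  ⇒ sig = (2;(2))

Hence PRS(X_Σ) =
    (2;())
    (2;())
    (2;(1))
    (2;(1))
    (2;(1))
    (2;(1))
    (2;(1))
    (2;(2))
    (2;(2))


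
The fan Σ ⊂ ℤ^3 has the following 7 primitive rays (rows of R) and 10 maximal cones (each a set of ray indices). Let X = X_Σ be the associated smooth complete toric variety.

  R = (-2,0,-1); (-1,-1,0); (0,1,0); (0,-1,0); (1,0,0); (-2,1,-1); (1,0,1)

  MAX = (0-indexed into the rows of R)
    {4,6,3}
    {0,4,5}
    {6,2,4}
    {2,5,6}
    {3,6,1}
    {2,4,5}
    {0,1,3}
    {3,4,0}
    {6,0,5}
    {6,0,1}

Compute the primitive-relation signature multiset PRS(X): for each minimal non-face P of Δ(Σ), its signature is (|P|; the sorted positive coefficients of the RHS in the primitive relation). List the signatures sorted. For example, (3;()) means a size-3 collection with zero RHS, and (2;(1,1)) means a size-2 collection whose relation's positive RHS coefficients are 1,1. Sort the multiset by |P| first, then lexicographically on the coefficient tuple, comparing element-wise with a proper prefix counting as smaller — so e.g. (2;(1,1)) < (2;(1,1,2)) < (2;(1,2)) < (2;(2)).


Δ(Σ) — 7 vertices, 9 min non-faces:

  {2,3}:  v_{2} + v_{3} = 0 ; sig = (2;())
  {0,2}:  v_{0} + v_{2} = v_{5} ; sig = (2;(1))
  {1,4}:  v_{1} + v_{4} = v_{3} ; sig = (2;(1))
  {3,5}:  v_{3} + v_{5} = v_{0} ; sig = (2;(1))
  {1,2}:  v_{1} + v_{2} = v_{0} + v_{6} ; sig = (2;(1,1))
  {1,5}:  v_{1} + v_{5} = 2·v_{0} + v_{6} ; sig = (2;(1,2))
  {0,4,6}:  v_{0} + v_{4} + v_{6} = 0 ; sig = (3;())
  {0,3,6}:  v_{0} + v_{3} + v_{6} = v_{1} ; sig = (3;(1))
  {4,5,6}:  v_{4} + v_{5} + v_{6} = v_{2} ; sig = (3;(1))

so the primitive-relation signature multiset is
    (2;())
    (2;(1))
    (2;(1))
    (2;(1))
    (2;(1,1))
    (2;(1,2))
    (3;())
    (3;(1))
    (3;(1))


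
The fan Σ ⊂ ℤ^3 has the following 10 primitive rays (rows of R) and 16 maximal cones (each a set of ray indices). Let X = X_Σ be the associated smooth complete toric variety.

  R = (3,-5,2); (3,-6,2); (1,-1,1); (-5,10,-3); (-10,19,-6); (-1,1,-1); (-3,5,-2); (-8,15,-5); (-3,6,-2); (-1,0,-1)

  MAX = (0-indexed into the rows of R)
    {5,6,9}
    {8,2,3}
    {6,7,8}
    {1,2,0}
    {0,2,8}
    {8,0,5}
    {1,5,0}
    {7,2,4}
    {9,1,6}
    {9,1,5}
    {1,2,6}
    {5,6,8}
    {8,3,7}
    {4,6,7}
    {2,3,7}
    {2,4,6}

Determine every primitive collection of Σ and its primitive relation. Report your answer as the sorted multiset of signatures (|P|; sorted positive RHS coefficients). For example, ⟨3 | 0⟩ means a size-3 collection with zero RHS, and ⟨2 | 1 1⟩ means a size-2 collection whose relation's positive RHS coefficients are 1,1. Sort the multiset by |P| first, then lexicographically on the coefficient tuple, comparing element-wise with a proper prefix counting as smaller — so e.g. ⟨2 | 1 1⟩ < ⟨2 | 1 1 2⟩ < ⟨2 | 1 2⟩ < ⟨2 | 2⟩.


Minimal non-faces — 25 found among 10 rays, 16 max cones:

  {0,6}:  v_{0} + v_{6} = 0  ⟹  sig = ⟨2 | 0⟩
  {1,8}:  v_{1} + v_{8} = 0  ⟹  sig = ⟨2 | 0⟩
  {2,5}:  v_{2} + v_{5} = 0  ⟹  sig = ⟨2 | 0⟩
  {0,7}:  v_{0} + v_{7} = v_{3}  ⟹  sig = ⟨2 | 1⟩
  {3,6}:  v_{3} + v_{6} = v_{7}  ⟹  sig = ⟨2 | 1⟩
  {0,3}:  v_{0} + v_{3} = v_{2} + v_{8}  ⟹  sig = ⟨2 | 1 1⟩
  {0,4}:  v_{0} + v_{4} = v_{2} + v_{7}  ⟹  sig = ⟨2 | 1 1⟩
  {0,9}:  v_{0} + v_{9} = v_{1} + v_{5}  ⟹  sig = ⟨2 | 1 1⟩
  {1,3}:  v_{1} + v_{3} = v_{2} + v_{6}  ⟹  sig = ⟨2 | 1 1⟩
  {2,9}:  v_{2} + v_{9} = v_{1} + v_{6}  ⟹  sig = ⟨2 | 1 1⟩
  {3,5}:  v_{3} + v_{5} = v_{6} + v_{8}  ⟹  sig = ⟨2 | 1 1⟩
  {4,5}:  v_{4} + v_{5} = v_{6} + v_{7}  ⟹  sig = ⟨2 | 1 1⟩
  {4,8}:  v_{4} + v_{8} = v_{3} + v_{7}  ⟹  sig = ⟨2 | 1 1⟩
  {8,9}:  v_{8} + v_{9} = v_{5} + v_{6}  ⟹  sig = ⟨2 | 1 1⟩
  {1,7}:  v_{1} + v_{7} = v_{2} + 2·v_{6}  ⟹  sig = ⟨2 | 1 2⟩
  {3,4}:  v_{3} + v_{4} = v_{2} + 2·v_{7}  ⟹  sig = ⟨2 | 1 2⟩
  {5,7}:  v_{5} + v_{7} = 2·v_{6} + v_{8}  ⟹  sig = ⟨2 | 1 2⟩
  {4,9}:  v_{4} + v_{9} = v_{2} + 4·v_{6}  ⟹  sig = ⟨2 | 1 4⟩
  {3,9}:  v_{3} + v_{9} = 2·v_{6}  ⟹  sig = ⟨2 | 2⟩
  {1,4}:  v_{1} + v_{4} = 2·v_{2} + 3·v_{6}  ⟹  sig = ⟨2 | 2 3⟩
  {7,9}:  v_{7} + v_{9} = 3·v_{6}  ⟹  sig = ⟨2 | 3⟩
  {1,5,6}:  v_{1} + v_{5} + v_{6} = v_{9}  ⟹  sig = ⟨3 | 1⟩
  {2,6,7}:  v_{2} + v_{6} + v_{7} = v_{4}  ⟹  sig = ⟨3 | 1⟩
  {2,6,8}:  v_{2} + v_{6} + v_{8} = v_{3}  ⟹  sig = ⟨3 | 1⟩
  {2,7,8}:  v_{2} + v_{7} + v_{8} = 2·v_{3}  ⟹  sig = ⟨3 | 2⟩

Sorted signature multiset PRS(X):
{ ⟨2 | 0⟩ ×3,  ⟨2 | 1⟩ ×2,  ⟨2 | 1 1⟩ ×9,  ⟨2 | 1 2⟩ ×3,  ⟨2 | 1 4⟩,  ⟨2 | 2⟩,  ⟨2 | 2 3⟩,  ⟨2 | 3⟩,  ⟨3 | 1⟩ ×3,  ⟨3 | 2⟩ }
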